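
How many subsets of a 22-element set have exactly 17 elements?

26334

Choose the 17 positions: C(22,17) = 26334.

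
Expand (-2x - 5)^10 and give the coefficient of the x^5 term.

The general term is C(10,j)·(-2x)^j·(-5)^(10-j); the x^5 term has j = 5.
C(10,5) = 252.
Coefficient = C(10,5) · (-2)^5 · (-5)^5 = 252 · (-32) · (-3125) = 25200000.

25200000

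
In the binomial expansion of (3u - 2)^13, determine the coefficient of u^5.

The general term is C(13,j)·(3u)^j·(-2)^(13-j); the u^5 term has j = 5.
C(13,5) = 1287.
Coefficient = C(13,5) · 3^5 · (-2)^8 = 1287 · 243 · 256 = 80061696.

80061696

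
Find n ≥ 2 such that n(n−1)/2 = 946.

n(n−1)/2 = 946 ⇒ n(n−1) = 1892. Since 44·43 = 1892, n = 44.

44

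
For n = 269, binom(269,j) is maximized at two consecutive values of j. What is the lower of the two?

134

For odd n = 269, C(269,j) peaks at j = (n−1)/2 and (n+1)/2; the lower is 134.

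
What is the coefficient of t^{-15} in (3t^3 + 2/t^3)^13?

General term: C(13,j)·(3t^3)^j·(2/t^3)^(13-j), with t-exponent 3j − 3(13−j) = 6j − 39.
Set 6j − 39 = -15: j = 4.
C(13,4) = 715; 3^4 = 81; 2^9 = 512.
Coefficient = 715 · 81 · 512 = 29652480.

29652480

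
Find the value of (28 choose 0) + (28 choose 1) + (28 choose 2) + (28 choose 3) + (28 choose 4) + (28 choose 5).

1 + 28 + 378 + 3276 + 20475 + 98280 = 122438.

122438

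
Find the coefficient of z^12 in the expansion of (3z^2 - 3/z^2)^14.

4787751969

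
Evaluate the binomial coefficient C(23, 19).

C(23,19) = C(23,4) by symmetry.
C(23,4) = (23·22·21·20) / 4! = 212520 / 24 = 8855.

8855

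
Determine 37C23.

6107086800

C(37,23) = C(37,14) by symmetry.
C(37,14) = (37·36·35·34·33·32·31·30·29·28·27·26·25·24) / 14! = 532405391434076160000 / 87178291200 = 6107086800.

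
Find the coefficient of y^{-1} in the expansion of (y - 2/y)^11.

29568

General term: C(11,j)·(y)^j·(-2/y)^(11-j), with y-exponent 1j − 1(11−j) = 2j − 11.
Set 2j − 11 = -1: j = 5.
C(11,5) = 462; 1^5 = 1; (-2)^6 = 64.
Coefficient = 462 · 1 · 64 = 29568.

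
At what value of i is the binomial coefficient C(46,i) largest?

23

C(46,i) is maximized at i = 46/2 = 23.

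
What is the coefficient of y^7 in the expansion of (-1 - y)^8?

8

The general term is C(8,j)·(-1)^j·(-y)^(8-j); the y^7 term has j = 1.
C(8,1) = 8.
Coefficient = C(8,1) · (-1)^1 · (-1)^7 = 8 · (-1) · (-1) = 8.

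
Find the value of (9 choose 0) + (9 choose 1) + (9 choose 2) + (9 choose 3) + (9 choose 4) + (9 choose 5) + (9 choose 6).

466

1 + 9 + 36 + 84 + 126 + 126 + 84 = 466.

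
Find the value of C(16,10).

C(16,10) = C(16,6) by symmetry.
C(16,6) = (16·15·14·13·12·11) / 6! = 5765760 / 720 = 8008.

8008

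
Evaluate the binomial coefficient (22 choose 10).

646646

C(22,10) = (22·21·20·19·18·17·16·15·14·13) / 10! = 2346549004800 / 3628800 = 646646.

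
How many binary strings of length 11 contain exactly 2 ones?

Choose the 2 positions: C(11,2) = 55.

55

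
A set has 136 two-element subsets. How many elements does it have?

n(n−1)/2 = 136 ⇒ n(n−1) = 272. Since 17·16 = 272, n = 17.

17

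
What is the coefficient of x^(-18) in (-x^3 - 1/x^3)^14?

1001

General term: C(14,j)·(-x^3)^j·(-1/x^3)^(14-j), with x-exponent 3j − 3(14−j) = 6j − 42.
Set 6j − 42 = -18: j = 4.
C(14,4) = 1001; (-1)^4 = 1; (-1)^10 = 1.
Coefficient = 1001 · 1 · 1 = 1001.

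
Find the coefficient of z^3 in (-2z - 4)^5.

The general term is C(5,j)·(-2z)^j·(-4)^(5-j); the z^3 term has j = 3.
C(5,3) = 10.
Coefficient = C(5,3) · (-2)^3 · (-4)^2 = 10 · (-8) · 16 = -1280.

-1280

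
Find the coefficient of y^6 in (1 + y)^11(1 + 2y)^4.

18238

Coefficient of y^6 = Σ_{j} C(11,j)·1^j·C(4,6-j)·2^(6-j) for j from 2 to 6.
= 880 + 5280 + 7920 + 3696 + 462 = 18238.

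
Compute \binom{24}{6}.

C(24,6) = (24·23·22·21·20·19) / 6! = 96909120 / 720 = 134596.

134596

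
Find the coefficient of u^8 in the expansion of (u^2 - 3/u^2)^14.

General term: C(14,j)·(u^2)^j·(-3/u^2)^(14-j), with u-exponent 2j − 2(14−j) = 4j − 28.
Set 4j − 28 = 8: j = 9.
C(14,9) = 2002; 1^9 = 1; (-3)^5 = -243.
Coefficient = 2002 · 1 · (-243) = -486486.

-486486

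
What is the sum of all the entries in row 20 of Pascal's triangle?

Setting x = 1 in (1+x)^20 gives Σ C(20,j) = 2^20 = 1048576.

1048576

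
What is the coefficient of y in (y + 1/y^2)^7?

General term: C(7,j)·(y)^j·(1/y^2)^(7-j), with y-exponent 1j − 2(7−j) = 3j − 14.
Set 3j − 14 = 1: j = 5.
C(7,5) = 21; 1^5 = 1; 1^2 = 1.
Coefficient = 21 · 1 · 1 = 21.

21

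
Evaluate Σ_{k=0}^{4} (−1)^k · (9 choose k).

70

The partial alternating sum Σ_{k=0}^{4} (−1)^k C(9,k) = (−1)^4 C(8,4) = 70.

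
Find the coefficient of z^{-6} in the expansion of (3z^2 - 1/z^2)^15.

General term: C(15,j)·(3z^2)^j·(-1/z^2)^(15-j), with z-exponent 2j − 2(15−j) = 4j − 30.
Set 4j − 30 = -6: j = 6.
C(15,6) = 5005; 3^6 = 729; (-1)^9 = -1.
Coefficient = 5005 · 729 · (-1) = -3648645.

-3648645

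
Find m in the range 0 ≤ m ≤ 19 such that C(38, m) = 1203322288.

C(38,m) increases on 0 ≤ m ≤ 19. C(38,10) = 472733756 and C(38,11) = 1203322288, so m = 11.

11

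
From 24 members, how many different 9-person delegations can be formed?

1307504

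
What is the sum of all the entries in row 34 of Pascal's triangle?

Setting x = 1 in (1+x)^34 gives Σ C(34,i) = 2^34 = 17179869184.

17179869184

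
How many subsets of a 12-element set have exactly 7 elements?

792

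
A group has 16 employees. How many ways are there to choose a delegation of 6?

8008

This is C(16,6) = 8008.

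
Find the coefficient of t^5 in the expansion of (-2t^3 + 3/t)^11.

General term: C(11,j)·(-2t^3)^j·(3/t)^(11-j), with t-exponent 3j − 1(11−j) = 4j − 11.
Set 4j − 11 = 5: j = 4.
C(11,4) = 330; (-2)^4 = 16; 3^7 = 2187.
Coefficient = 330 · 16 · 2187 = 11547360.

11547360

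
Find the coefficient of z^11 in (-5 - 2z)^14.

93184000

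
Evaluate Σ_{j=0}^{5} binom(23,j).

44552

1 + 23 + 253 + 1771 + 8855 + 33649 = 44552.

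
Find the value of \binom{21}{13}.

203490

C(21,13) = C(21,8) by symmetry.
C(21,8) = (21·20·19·18·17·16·15·14) / 8! = 8204716800 / 40320 = 203490.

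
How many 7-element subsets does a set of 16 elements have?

11440

C(16,7) = (16·15·14·13·12·11·10) / 7! = 57657600 / 5040 = 11440.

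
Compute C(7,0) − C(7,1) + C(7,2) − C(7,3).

The partial alternating sum Σ_{k=0}^{3} (−1)^k C(7,k) = (−1)^3 C(6,3) = -20.

-20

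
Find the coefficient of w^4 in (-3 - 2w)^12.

51963120

The general term is C(12,j)·(-3)^j·(-2w)^(12-j); the w^4 term has j = 8.
C(12,8) = 495.
Coefficient = C(12,8) · (-3)^8 · (-2)^4 = 495 · 6561 · 16 = 51963120.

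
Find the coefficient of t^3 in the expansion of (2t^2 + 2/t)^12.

General term: C(12,j)·(2t^2)^j·(2/t)^(12-j), with t-exponent 2j − 1(12−j) = 3j − 12.
Set 3j − 12 = 3: j = 5.
C(12,5) = 792; 2^5 = 32; 2^7 = 128.
Coefficient = 792 · 32 · 128 = 3244032.

3244032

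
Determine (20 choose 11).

C(20,11) = C(20,9) by symmetry.
C(20,9) = (20·19·18·17·16·15·14·13·12) / 9! = 60949324800 / 362880 = 167960.

167960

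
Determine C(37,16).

12875774670

C(37,16) = (37·36·35·34·33·32·31·30·29·28·27·26·25·24·23·22) / 16! = 269397128065642536960000 / 20922789888000 = 12875774670.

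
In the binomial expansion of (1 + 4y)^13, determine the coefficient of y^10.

The general term is C(13,j)·(1)^j·(4y)^(13-j); the y^10 term has j = 3.
C(13,3) = 286.
Coefficient = C(13,3) · 4^10 = 286 · 1048576 = 299892736.

299892736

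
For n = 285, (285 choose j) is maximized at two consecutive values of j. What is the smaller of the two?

142

For odd n = 285, C(285,j) peaks at j = (n−1)/2 and (n+1)/2; the smaller is 142.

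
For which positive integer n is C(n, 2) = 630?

n(n−1)/2 = 630 ⇒ n(n−1) = 1260. Since 36·35 = 1260, n = 36.

36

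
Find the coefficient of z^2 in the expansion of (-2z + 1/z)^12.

-101376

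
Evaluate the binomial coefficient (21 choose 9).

293930

C(21,9) = (21·20·19·18·17·16·15·14·13) / 9! = 106661318400 / 362880 = 293930.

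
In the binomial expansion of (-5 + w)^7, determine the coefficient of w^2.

The general term is C(7,j)·(-5)^j·(w)^(7-j); the w^2 term has j = 5.
C(7,5) = 21.
Coefficient = C(7,5) · (-5)^5 = 21 · (-3125) = -65625.

-65625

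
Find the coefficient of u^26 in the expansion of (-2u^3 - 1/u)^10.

General term: C(10,j)·(-2u^3)^j·(-1/u)^(10-j), with u-exponent 3j − 1(10−j) = 4j − 10.
Set 4j − 10 = 26: j = 9.
C(10,9) = 10; (-2)^9 = -512; (-1)^1 = -1.
Coefficient = 10 · (-512) · (-1) = 5120.

5120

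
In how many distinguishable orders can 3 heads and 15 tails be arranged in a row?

Choose positions for the heads: C(18,3) = 816.

816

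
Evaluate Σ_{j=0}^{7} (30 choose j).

1 + 30 + 435 + 4060 + 27405 + 142506 + 593775 + 2035800 = 2804012.

2804012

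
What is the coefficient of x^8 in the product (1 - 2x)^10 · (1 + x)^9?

-3447

Coefficient of x^8 = Σ_{j} C(10,j)·(-2)^j·C(9,8-j)·1^(8-j) for j from 0 to 8.
= 9 + (-720) + 15120 + (-120960) + 423360 + (-677376) + 483840 + (-138240) + 11520 = -3447.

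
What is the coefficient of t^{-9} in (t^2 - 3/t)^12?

General term: C(12,j)·(t^2)^j·(-3/t)^(12-j), with t-exponent 2j − 1(12−j) = 3j − 12.
Set 3j − 12 = -9: j = 1.
C(12,1) = 12; 1^1 = 1; (-3)^11 = -177147.
Coefficient = 12 · 1 · (-177147) = -2125764.

-2125764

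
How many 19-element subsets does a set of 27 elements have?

C(27,19) = C(27,8) by symmetry.
C(27,8) = (27·26·25·24·23·22·21·20) / 8! = 89513424000 / 40320 = 2220075.

2220075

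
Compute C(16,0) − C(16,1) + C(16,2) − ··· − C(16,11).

-1365

The partial alternating sum Σ_{k=0}^{11} (−1)^k C(16,k) = (−1)^11 C(15,11) = -1365.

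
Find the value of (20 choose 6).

38760

C(20,6) = (20·19·18·17·16·15) / 6! = 27907200 / 720 = 38760.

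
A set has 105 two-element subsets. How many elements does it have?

15

n(n−1)/2 = 105 ⇒ n(n−1) = 210. Since 15·14 = 210, n = 15.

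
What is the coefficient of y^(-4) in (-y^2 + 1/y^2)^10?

General term: C(10,j)·(-y^2)^j·(1/y^2)^(10-j), with y-exponent 2j − 2(10−j) = 4j − 20.
Set 4j − 20 = -4: j = 4.
C(10,4) = 210; (-1)^4 = 1; 1^6 = 1.
Coefficient = 210 · 1 · 1 = 210.

210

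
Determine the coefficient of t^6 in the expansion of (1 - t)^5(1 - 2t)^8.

Coefficient of t^6 = Σ_{j} C(5,j)·(-1)^j·C(8,6-j)·(-2)^(6-j) for j from 0 to 5.
= 1792 + 8960 + 11200 + 4480 + 560 + 16 = 27008.

27008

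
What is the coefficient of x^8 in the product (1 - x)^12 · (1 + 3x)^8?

-26478

Coefficient of x^8 = Σ_{j} C(12,j)·(-1)^j·C(8,8-j)·3^(8-j) for j from 0 to 8.
= 6561 + (-209952) + 1347192 + (-2993760) + 2806650 + (-1197504) + 232848 + (-19008) + 495 = -26478.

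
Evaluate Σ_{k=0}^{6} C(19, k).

43796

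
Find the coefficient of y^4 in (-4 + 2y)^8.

286720

The general term is C(8,j)·(-4)^j·(2y)^(8-j); the y^4 term has j = 4.
C(8,4) = 70.
Coefficient = C(8,4) · (-4)^4 · 2^4 = 70 · 256 · 16 = 286720.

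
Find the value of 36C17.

C(36,17) = (36·35·34·33·32·31·30·29·28·27·26·25·24·23·22·21·20) / 17! = 3058021453718104473600000 / 355687428096000 = 8597496600.

8597496600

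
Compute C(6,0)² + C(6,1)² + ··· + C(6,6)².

By Vandermonde's identity, Σ C(6,j)² = C(12,6) = 924.

924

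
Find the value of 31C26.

C(31,26) = C(31,5) by symmetry.
C(31,5) = (31·30·29·28·27) / 5! = 20389320 / 120 = 169911.

169911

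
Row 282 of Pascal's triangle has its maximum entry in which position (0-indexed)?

C(282,r) is maximized at r = 282/2 = 141.

141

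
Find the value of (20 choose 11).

167960

C(20,11) = C(20,9) by symmetry.
C(20,9) = (20·19·18·17·16·15·14·13·12) / 9! = 60949324800 / 362880 = 167960.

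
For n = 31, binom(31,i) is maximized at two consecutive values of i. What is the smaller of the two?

15

For odd n = 31, C(31,i) peaks at i = (n−1)/2 and (n+1)/2; the smaller is 15.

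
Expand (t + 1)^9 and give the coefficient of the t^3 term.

84

The general term is C(9,j)·(t)^j·(1)^(9-j); the t^3 term has j = 3.
C(9,3) = 84.
Coefficient = C(9,3) = 84.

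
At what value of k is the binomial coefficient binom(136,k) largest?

68

C(136,k) is maximized at k = 136/2 = 68.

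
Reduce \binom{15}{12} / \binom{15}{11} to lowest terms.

C(n,k+1)/C(n,k) = (n−k)/(k+1) = (15−11)/(11+1) = 4/12 = 1/3.

1/3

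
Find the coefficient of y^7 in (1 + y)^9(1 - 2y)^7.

916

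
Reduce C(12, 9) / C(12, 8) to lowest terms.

4/9

C(n,k+1)/C(n,k) = (n−k)/(k+1) = (12−8)/(8+1) = 4/9.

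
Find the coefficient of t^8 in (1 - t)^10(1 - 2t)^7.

309605

Coefficient of t^8 = Σ_{j} C(10,j)·(-1)^j·C(7,8-j)·(-2)^(8-j) for j from 1 to 8.
= 1280 + 20160 + 80640 + 117600 + 70560 + 17640 + 1680 + 45 = 309605.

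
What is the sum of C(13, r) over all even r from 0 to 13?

4096

Half of (1+1)^13 + (1−1)^13 gives the even-index sum: 2^12 = 4096.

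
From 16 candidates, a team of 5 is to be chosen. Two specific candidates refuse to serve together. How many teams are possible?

4004

All 5-subsets: C(16,5) = 4368. Those containing both fixed elements: C(14,3) = 364.
4368 − 364 = 4004.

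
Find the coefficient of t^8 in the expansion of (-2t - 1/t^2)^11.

-11264

General term: C(11,j)·(-2t)^j·(-1/t^2)^(11-j), with t-exponent 1j − 2(11−j) = 3j − 22.
Set 3j − 22 = 8: j = 10.
C(11,10) = 11; (-2)^10 = 1024; (-1)^1 = -1.
Coefficient = 11 · 1024 · (-1) = -11264.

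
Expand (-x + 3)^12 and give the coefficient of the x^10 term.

The general term is C(12,j)·(-x)^j·(3)^(12-j); the x^10 term has j = 10.
C(12,10) = 66.
Coefficient = C(12,10) · 3^2 = 66 · 9 = 594.

594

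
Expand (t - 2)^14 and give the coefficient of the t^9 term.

The general term is C(14,j)·(t)^j·(-2)^(14-j); the t^9 term has j = 9.
C(14,9) = 2002.
Coefficient = C(14,9) · (-2)^5 = 2002 · (-32) = -64064.

-64064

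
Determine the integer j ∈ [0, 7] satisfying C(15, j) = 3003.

C(15,j) increases on 0 ≤ j ≤ 7. C(15,4) = 1365 and C(15,5) = 3003, so j = 5.

5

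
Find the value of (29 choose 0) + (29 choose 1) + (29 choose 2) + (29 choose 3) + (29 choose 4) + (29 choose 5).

1 + 29 + 406 + 3654 + 23751 + 118755 = 146596.

146596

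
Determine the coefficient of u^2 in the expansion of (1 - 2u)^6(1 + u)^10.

Coefficient of u^2 = Σ_{j} C(6,j)·(-2)^j·C(10,2-j)·1^(2-j) for j from 0 to 2.
= 45 + (-120) + 60 = -15.

-15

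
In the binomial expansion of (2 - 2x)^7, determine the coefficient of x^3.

-4480

The general term is C(7,j)·(2)^j·(-2x)^(7-j); the x^3 term has j = 4.
C(7,4) = 35.
Coefficient = C(7,4) · 2^4 · (-2)^3 = 35 · 16 · (-8) = -4480.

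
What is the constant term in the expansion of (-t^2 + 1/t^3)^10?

210

General term: C(10,j)·(-t^2)^j·(1/t^3)^(10-j), with t-exponent 2j − 3(10−j) = 5j − 30.
Set 5j − 30 = 0: j = 6.
C(10,6) = 210; (-1)^6 = 1; 1^4 = 1.
Coefficient = 210 · 1 · 1 = 210.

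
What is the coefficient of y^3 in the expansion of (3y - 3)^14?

The general term is C(14,j)·(3y)^j·(-3)^(14-j); the y^3 term has j = 3.
C(14,3) = 364.
Coefficient = C(14,3) · 3^3 · (-3)^11 = 364 · 27 · (-177147) = -1741000716.

-1741000716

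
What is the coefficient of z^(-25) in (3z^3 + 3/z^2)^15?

General term: C(15,j)·(3z^3)^j·(3/z^2)^(15-j), with z-exponent 3j − 2(15−j) = 5j − 30.
Set 5j − 30 = -25: j = 1.
C(15,1) = 15; 3^1 = 3; 3^14 = 4782969.
Coefficient = 15 · 3 · 4782969 = 215233605.

215233605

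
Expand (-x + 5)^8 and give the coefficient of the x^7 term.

-40

The general term is C(8,j)·(-x)^j·(5)^(8-j); the x^7 term has j = 7.
C(8,7) = 8.
Coefficient = C(8,7) · (-1)^7 · 5^1 = 8 · (-1) · 5 = -40.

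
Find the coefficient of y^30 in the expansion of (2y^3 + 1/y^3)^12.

24576

General term: C(12,j)·(2y^3)^j·(1/y^3)^(12-j), with y-exponent 3j − 3(12−j) = 6j − 36.
Set 6j − 36 = 30: j = 11.
C(12,11) = 12; 2^11 = 2048; 1^1 = 1.
Coefficient = 12 · 2048 · 1 = 24576.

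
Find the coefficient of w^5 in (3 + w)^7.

The general term is C(7,j)·(3)^j·(w)^(7-j); the w^5 term has j = 2.
C(7,2) = 21.
Coefficient = C(7,2) · 3^2 = 21 · 9 = 189.

189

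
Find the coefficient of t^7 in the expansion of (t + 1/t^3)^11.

General term: C(11,j)·(t)^j·(1/t^3)^(11-j), with t-exponent 1j − 3(11−j) = 4j − 33.
Set 4j − 33 = 7: j = 10.
C(11,10) = 11; 1^10 = 1; 1^1 = 1.
Coefficient = 11 · 1 · 1 = 11.

11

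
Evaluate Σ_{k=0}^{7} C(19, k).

94184

1 + 19 + 171 + 969 + 3876 + 11628 + 27132 + 50388 = 94184.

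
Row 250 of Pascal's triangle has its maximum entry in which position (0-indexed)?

C(250,k) is maximized at k = 250/2 = 125.

125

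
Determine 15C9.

5005

C(15,9) = C(15,6) by symmetry.
C(15,6) = (15·14·13·12·11·10) / 6! = 3603600 / 720 = 5005.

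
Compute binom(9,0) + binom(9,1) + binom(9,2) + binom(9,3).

1 + 9 + 36 + 84 = 130.

130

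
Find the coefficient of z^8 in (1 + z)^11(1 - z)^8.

Coefficient of z^8 = Σ_{j} C(11,j)·1^j·C(8,8-j)·(-1)^(8-j) for j from 0 to 8.
= 1 + (-88) + 1540 + (-9240) + 23100 + (-25872) + 12936 + (-2640) + 165 = -98.

-98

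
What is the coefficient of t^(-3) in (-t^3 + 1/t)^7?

General term: C(7,j)·(-t^3)^j·(1/t)^(7-j), with t-exponent 3j − 1(7−j) = 4j − 7.
Set 4j − 7 = -3: j = 1.
C(7,1) = 7; (-1)^1 = -1; 1^6 = 1.
Coefficient = 7 · (-1) · 1 = -7.

-7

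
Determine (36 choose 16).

7307872110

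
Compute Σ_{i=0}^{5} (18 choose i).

12616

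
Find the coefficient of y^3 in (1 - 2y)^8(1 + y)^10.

72

Coefficient of y^3 = Σ_{j} C(8,j)·(-2)^j·C(10,3-j)·1^(3-j) for j from 0 to 3.
= 120 + (-720) + 1120 + (-448) = 72.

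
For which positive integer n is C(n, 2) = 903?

43

n(n−1)/2 = 903 ⇒ n(n−1) = 1806. Since 43·42 = 1806, n = 43.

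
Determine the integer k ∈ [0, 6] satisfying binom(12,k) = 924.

C(12,k) increases on 0 ≤ k ≤ 6. C(12,5) = 792 and C(12,6) = 924, so k = 6.

6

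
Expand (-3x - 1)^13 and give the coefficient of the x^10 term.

The general term is C(13,j)·(-3x)^j·(-1)^(13-j); the x^10 term has j = 10.
C(13,10) = 286.
Coefficient = C(13,10) · (-3)^10 · (-1)^3 = 286 · 59049 · (-1) = -16888014.

-16888014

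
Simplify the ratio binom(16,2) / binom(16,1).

C(n,k+1)/C(n,k) = (n−k)/(k+1) = (16−1)/(1+1) = 15/2.

15/2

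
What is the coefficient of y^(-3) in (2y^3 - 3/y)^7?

General term: C(7,j)·(2y^3)^j·(-3/y)^(7-j), with y-exponent 3j − 1(7−j) = 4j − 7.
Set 4j − 7 = -3: j = 1.
C(7,1) = 7; 2^1 = 2; (-3)^6 = 729.
Coefficient = 7 · 2 · 729 = 10206.

10206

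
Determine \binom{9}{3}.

84

C(9,3) = (9·8·7) / 3! = 504 / 6 = 84.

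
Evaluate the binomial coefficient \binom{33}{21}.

354817320

C(33,21) = C(33,12) by symmetry.
C(33,12) = (33·32·31·30·29·28·27·26·25·24·23·22) / 12! = 169958063987712000 / 479001600 = 354817320.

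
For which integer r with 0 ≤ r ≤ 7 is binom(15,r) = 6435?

C(15,r) increases on 0 ≤ r ≤ 7. C(15,6) = 5005 and C(15,7) = 6435, so r = 7.

7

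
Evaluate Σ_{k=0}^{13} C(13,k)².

10400600

By Vandermonde's identity, Σ C(13,k)² = C(26,13) = 10400600.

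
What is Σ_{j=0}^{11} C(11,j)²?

705432

By Vandermonde's identity, Σ C(11,j)² = C(22,11) = 705432.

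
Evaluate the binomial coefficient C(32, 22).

C(32,22) = C(32,10) by symmetry.
C(32,10) = (32·31·30·29·28·27·26·25·24·23) / 10! = 234102016512000 / 3628800 = 64512240.

64512240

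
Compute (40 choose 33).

18643560

C(40,33) = C(40,7) by symmetry.
C(40,7) = (40·39·38·37·36·35·34) / 7! = 93963542400 / 5040 = 18643560.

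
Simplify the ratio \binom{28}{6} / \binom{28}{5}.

23/6

C(n,k+1)/C(n,k) = (n−k)/(k+1) = (28−5)/(5+1) = 23/6.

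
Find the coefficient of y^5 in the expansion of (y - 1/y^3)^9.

General term: C(9,j)·(y)^j·(-1/y^3)^(9-j), with y-exponent 1j − 3(9−j) = 4j − 27.
Set 4j − 27 = 5: j = 8.
C(9,8) = 9; 1^8 = 1; (-1)^1 = -1.
Coefficient = 9 · 1 · (-1) = -9.

-9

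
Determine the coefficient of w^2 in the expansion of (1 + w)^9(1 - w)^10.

Coefficient of w^2 = Σ_{j} C(9,j)·1^j·C(10,2-j)·(-1)^(2-j) for j from 0 to 2.
= 45 + (-90) + 36 = -9.

-9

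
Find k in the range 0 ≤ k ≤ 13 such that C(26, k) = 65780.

C(26,k) increases on 0 ≤ k ≤ 13. C(26,4) = 14950 and C(26,5) = 65780, so k = 5.

5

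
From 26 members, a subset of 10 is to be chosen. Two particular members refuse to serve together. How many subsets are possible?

All 10-subsets: C(26,10) = 5311735. Those containing both fixed elements: C(24,8) = 735471.
5311735 − 735471 = 4576264.

4576264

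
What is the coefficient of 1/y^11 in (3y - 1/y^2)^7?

21

General term: C(7,j)·(3y)^j·(-1/y^2)^(7-j), with y-exponent 1j − 2(7−j) = 3j − 14.
Set 3j − 14 = -11: j = 1.
C(7,1) = 7; 3^1 = 3; (-1)^6 = 1.
Coefficient = 7 · 3 · 1 = 21.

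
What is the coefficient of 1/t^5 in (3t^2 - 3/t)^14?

-1741000716

General term: C(14,j)·(3t^2)^j·(-3/t)^(14-j), with t-exponent 2j − 1(14−j) = 3j − 14.
Set 3j − 14 = -5: j = 3.
C(14,3) = 364; 3^3 = 27; (-3)^11 = -177147.
Coefficient = 364 · 27 · (-177147) = -1741000716.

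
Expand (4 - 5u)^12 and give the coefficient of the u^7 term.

The general term is C(12,j)·(4)^j·(-5u)^(12-j); the u^7 term has j = 5.
C(12,5) = 792.
Coefficient = C(12,5) · 4^5 · (-5)^7 = 792 · 1024 · (-78125) = -63360000000.

-63360000000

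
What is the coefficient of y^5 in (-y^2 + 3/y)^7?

945

General term: C(7,j)·(-y^2)^j·(3/y)^(7-j), with y-exponent 2j − 1(7−j) = 3j − 7.
Set 3j − 7 = 5: j = 4.
C(7,4) = 35; (-1)^4 = 1; 3^3 = 27.
Coefficient = 35 · 1 · 27 = 945.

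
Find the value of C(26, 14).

C(26,14) = C(26,12) by symmetry.
C(26,12) = (26·25·24·23·22·21·20·19·18·17·16·15) / 12! = 4626053752320000 / 479001600 = 9657700.

9657700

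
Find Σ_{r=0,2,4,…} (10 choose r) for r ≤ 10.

Half of (1+1)^10 + (1−1)^10 gives the even-index sum: 2^9 = 512.

512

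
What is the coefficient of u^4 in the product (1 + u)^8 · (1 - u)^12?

Coefficient of u^4 = Σ_{j} C(8,j)·1^j·C(12,4-j)·(-1)^(4-j) for j from 0 to 4.
= 495 + (-1760) + 1848 + (-672) + 70 = -19.

-19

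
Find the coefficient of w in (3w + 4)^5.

3840

The general term is C(5,j)·(3w)^j·(4)^(5-j); the w^1 term has j = 1.
C(5,1) = 5.
Coefficient = C(5,1) · 3^1 · 4^4 = 5 · 3 · 256 = 3840.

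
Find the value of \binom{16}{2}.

120

C(16,2) = (16·15) / 2! = 240 / 2 = 120.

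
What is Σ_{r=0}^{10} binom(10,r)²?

184756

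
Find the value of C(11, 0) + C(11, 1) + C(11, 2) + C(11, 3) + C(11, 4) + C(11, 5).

1024

1 + 11 + 55 + 165 + 330 + 462 = 1024.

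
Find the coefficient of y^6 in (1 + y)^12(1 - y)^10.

-75

Coefficient of y^6 = Σ_{j} C(12,j)·1^j·C(10,6-j)·(-1)^(6-j) for j from 0 to 6.
= 210 + (-3024) + 13860 + (-26400) + 22275 + (-7920) + 924 = -75.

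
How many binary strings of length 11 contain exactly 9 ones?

55

Choose the 9 positions: C(11,9) = 55.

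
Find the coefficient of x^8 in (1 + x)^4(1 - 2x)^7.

48

Coefficient of x^8 = Σ_{j} C(4,j)·1^j·C(7,8-j)·(-2)^(8-j) for j from 1 to 4.
= (-512) + 2688 + (-2688) + 560 = 48.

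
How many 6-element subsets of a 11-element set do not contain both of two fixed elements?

All 6-subsets: C(11,6) = 462. Those containing both fixed elements: C(9,4) = 126.
462 − 126 = 336.

336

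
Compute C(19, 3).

969

C(19,3) = (19·18·17) / 3! = 5814 / 6 = 969.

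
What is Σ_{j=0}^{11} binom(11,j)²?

705432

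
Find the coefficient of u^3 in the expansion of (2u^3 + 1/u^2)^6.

160

General term: C(6,j)·(2u^3)^j·(1/u^2)^(6-j), with u-exponent 3j − 2(6−j) = 5j − 12.
Set 5j − 12 = 3: j = 3.
C(6,3) = 20; 2^3 = 8; 1^3 = 1.
Coefficient = 20 · 8 · 1 = 160.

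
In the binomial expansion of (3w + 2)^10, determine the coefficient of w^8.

1180980

The general term is C(10,j)·(3w)^j·(2)^(10-j); the w^8 term has j = 8.
C(10,8) = 45.
Coefficient = C(10,8) · 3^8 · 2^2 = 45 · 6561 · 4 = 1180980.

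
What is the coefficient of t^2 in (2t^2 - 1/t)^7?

280

General term: C(7,j)·(2t^2)^j·(-1/t)^(7-j), with t-exponent 2j − 1(7−j) = 3j − 7.
Set 3j − 7 = 2: j = 3.
C(7,3) = 35; 2^3 = 8; (-1)^4 = 1.
Coefficient = 35 · 8 · 1 = 280.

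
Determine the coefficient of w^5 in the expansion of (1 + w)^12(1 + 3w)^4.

26712

Coefficient of w^5 = Σ_{j} C(12,j)·1^j·C(4,5-j)·3^(5-j) for j from 1 to 5.
= 972 + 7128 + 11880 + 5940 + 792 = 26712.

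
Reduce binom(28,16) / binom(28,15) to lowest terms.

13/16

C(n,k+1)/C(n,k) = (n−k)/(k+1) = (28−15)/(15+1) = 13/16.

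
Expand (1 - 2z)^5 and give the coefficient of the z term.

The general term is C(5,j)·(1)^j·(-2z)^(5-j); the z^1 term has j = 4.
C(5,4) = 5.
Coefficient = C(5,4) · (-2)^1 = 5 · (-2) = -10.

-10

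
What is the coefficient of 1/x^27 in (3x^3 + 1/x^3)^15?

12285

General term: C(15,j)·(3x^3)^j·(1/x^3)^(15-j), with x-exponent 3j − 3(15−j) = 6j − 45.
Set 6j − 45 = -27: j = 3.
C(15,3) = 455; 3^3 = 27; 1^12 = 1.
Coefficient = 455 · 27 · 1 = 12285.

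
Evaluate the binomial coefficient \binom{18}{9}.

C(18,9) = (18·17·16·15·14·13·12·11·10) / 9! = 17643225600 / 362880 = 48620.

48620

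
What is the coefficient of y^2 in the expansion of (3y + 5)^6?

84375

The general term is C(6,j)·(3y)^j·(5)^(6-j); the y^2 term has j = 2.
C(6,2) = 15.
Coefficient = C(6,2) · 3^2 · 5^4 = 15 · 9 · 625 = 84375.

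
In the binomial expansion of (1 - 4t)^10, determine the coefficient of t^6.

The general term is C(10,j)·(1)^j·(-4t)^(10-j); the t^6 term has j = 4.
C(10,4) = 210.
Coefficient = C(10,4) · (-4)^6 = 210 · 4096 = 860160.

860160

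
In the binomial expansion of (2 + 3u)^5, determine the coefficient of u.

The general term is C(5,j)·(2)^j·(3u)^(5-j); the u^1 term has j = 4.
C(5,4) = 5.
Coefficient = C(5,4) · 2^4 · 3^1 = 5 · 16 · 3 = 240.

240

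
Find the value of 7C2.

C(7,2) = (7·6) / 2! = 42 / 2 = 21.

21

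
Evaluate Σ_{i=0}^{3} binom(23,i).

2048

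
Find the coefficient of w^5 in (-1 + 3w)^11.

The general term is C(11,j)·(-1)^j·(3w)^(11-j); the w^5 term has j = 6.
C(11,6) = 462.
Coefficient = C(11,6) · 3^5 = 462 · 243 = 112266.

112266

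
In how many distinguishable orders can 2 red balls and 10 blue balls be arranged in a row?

66

Choose positions for the red balls: C(12,2) = 66.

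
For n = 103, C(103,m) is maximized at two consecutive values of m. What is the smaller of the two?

51

For odd n = 103, C(103,m) peaks at m = (n−1)/2 and (n+1)/2; the smaller is 51.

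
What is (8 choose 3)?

C(8,3) = (8·7·6) / 3! = 336 / 6 = 56.

56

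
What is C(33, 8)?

13884156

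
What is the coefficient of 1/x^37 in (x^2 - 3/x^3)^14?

-22320522

General term: C(14,j)·(x^2)^j·(-3/x^3)^(14-j), with x-exponent 2j − 3(14−j) = 5j − 42.
Set 5j − 42 = -37: j = 1.
C(14,1) = 14; 1^1 = 1; (-3)^13 = -1594323.
Coefficient = 14 · 1 · (-1594323) = -22320522.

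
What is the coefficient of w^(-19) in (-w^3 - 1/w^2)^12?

General term: C(12,j)·(-w^3)^j·(-1/w^2)^(12-j), with w-exponent 3j − 2(12−j) = 5j − 24.
Set 5j − 24 = -19: j = 1.
C(12,1) = 12; (-1)^1 = -1; (-1)^11 = -1.
Coefficient = 12 · (-1) · (-1) = 12.

12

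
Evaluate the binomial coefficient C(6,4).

15

C(6,4) = C(6,2) by symmetry.
C(6,2) = (6·5) / 2! = 30 / 2 = 15.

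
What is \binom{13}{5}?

1287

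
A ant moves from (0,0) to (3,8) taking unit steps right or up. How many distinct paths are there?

Each path is a sequence of 11 steps with 3 rights: C(11,3) = 165.

165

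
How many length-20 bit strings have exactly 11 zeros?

167960

Choose the 11 positions: C(20,11) = 167960.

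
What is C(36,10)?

254186856

C(36,10) = (36·35·34·33·32·31·30·29·28·27) / 10! = 922393263052800 / 3628800 = 254186856.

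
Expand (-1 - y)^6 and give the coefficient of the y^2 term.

The general term is C(6,j)·(-1)^j·(-y)^(6-j); the y^2 term has j = 4.
C(6,4) = 15.
Coefficient = C(6,4) = 15.

15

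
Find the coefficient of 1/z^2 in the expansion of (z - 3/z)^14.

19702683

General term: C(14,j)·(z)^j·(-3/z)^(14-j), with z-exponent 1j − 1(14−j) = 2j − 14.
Set 2j − 14 = -2: j = 6.
C(14,6) = 3003; 1^6 = 1; (-3)^8 = 6561.
Coefficient = 3003 · 1 · 6561 = 19702683.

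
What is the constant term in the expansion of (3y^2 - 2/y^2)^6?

-4320

General term: C(6,j)·(3y^2)^j·(-2/y^2)^(6-j), with y-exponent 2j − 2(6−j) = 4j − 12.
Set 4j − 12 = 0: j = 3.
C(6,3) = 20; 3^3 = 27; (-2)^3 = -8.
Coefficient = 20 · 27 · (-8) = -4320.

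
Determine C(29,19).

C(29,19) = C(29,10) by symmetry.
C(29,10) = (29·28·27·26·25·24·23·22·21·20) / 10! = 72684900288000 / 3628800 = 20030010.

20030010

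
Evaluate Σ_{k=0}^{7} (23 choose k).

390656

1 + 23 + 253 + 1771 + 8855 + 33649 + 100947 + 245157 = 390656.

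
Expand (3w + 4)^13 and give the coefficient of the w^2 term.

The general term is C(13,j)·(3w)^j·(4)^(13-j); the w^2 term has j = 2.
C(13,2) = 78.
Coefficient = C(13,2) · 3^2 · 4^11 = 78 · 9 · 4194304 = 2944401408.

2944401408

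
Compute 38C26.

2707475148

C(38,26) = C(38,12) by symmetry.
C(38,12) = (38·37·36·35·34·33·32·31·30·29·28·27) / 12! = 1296884927852236800 / 479001600 = 2707475148.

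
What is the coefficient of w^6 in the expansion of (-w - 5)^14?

1173046875

The general term is C(14,j)·(-w)^j·(-5)^(14-j); the w^6 term has j = 6.
C(14,6) = 3003.
Coefficient = C(14,6) · (-5)^8 = 3003 · 390625 = 1173046875.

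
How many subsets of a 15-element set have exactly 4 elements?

1365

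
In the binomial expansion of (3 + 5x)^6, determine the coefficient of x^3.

67500

The general term is C(6,j)·(3)^j·(5x)^(6-j); the x^3 term has j = 3.
C(6,3) = 20.
Coefficient = C(6,3) · 3^3 · 5^3 = 20 · 27 · 125 = 67500.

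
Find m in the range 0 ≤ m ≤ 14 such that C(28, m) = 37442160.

13

C(28,m) increases on 0 ≤ m ≤ 14. C(28,12) = 30421755 and C(28,13) = 37442160, so m = 13.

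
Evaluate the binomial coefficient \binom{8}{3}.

C(8,3) = (8·7·6) / 3! = 336 / 6 = 56.

56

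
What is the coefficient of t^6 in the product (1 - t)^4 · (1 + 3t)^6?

Coefficient of t^6 = Σ_{j} C(4,j)·(-1)^j·C(6,6-j)·3^(6-j) for j from 0 to 4.
= 729 + (-5832) + 7290 + (-2160) + 135 = 162.

162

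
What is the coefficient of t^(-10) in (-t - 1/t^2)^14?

3003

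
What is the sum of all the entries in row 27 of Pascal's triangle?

134217728

The entries of row 27 sum to 2^27 = 134217728.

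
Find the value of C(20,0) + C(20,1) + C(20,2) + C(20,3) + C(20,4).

1 + 20 + 190 + 1140 + 4845 = 6196.

6196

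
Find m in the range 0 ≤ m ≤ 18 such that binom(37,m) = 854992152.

11

C(37,m) increases on 0 ≤ m ≤ 18. C(37,10) = 348330136 and C(37,11) = 854992152, so m = 11.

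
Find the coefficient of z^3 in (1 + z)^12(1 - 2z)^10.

100

Coefficient of z^3 = Σ_{j} C(12,j)·1^j·C(10,3-j)·(-2)^(3-j) for j from 0 to 3.
= (-960) + 2160 + (-1320) + 220 = 100.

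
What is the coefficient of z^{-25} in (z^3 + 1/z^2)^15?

15

General term: C(15,j)·(z^3)^j·(1/z^2)^(15-j), with z-exponent 3j − 2(15−j) = 5j − 30.
Set 5j − 30 = -25: j = 1.
C(15,1) = 15; 1^1 = 1; 1^14 = 1.
Coefficient = 15 · 1 · 1 = 15.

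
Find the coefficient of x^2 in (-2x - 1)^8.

The general term is C(8,j)·(-2x)^j·(-1)^(8-j); the x^2 term has j = 2.
C(8,2) = 28.
Coefficient = C(8,2) · (-2)^2 = 28 · 4 = 112.

112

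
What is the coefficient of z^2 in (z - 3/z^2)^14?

81081

General term: C(14,j)·(z)^j·(-3/z^2)^(14-j), with z-exponent 1j − 2(14−j) = 3j − 28.
Set 3j − 28 = 2: j = 10.
C(14,10) = 1001; 1^10 = 1; (-3)^4 = 81.
Coefficient = 1001 · 1 · 81 = 81081.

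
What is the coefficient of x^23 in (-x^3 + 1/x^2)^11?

General term: C(11,j)·(-x^3)^j·(1/x^2)^(11-j), with x-exponent 3j − 2(11−j) = 5j − 22.
Set 5j − 22 = 23: j = 9.
C(11,9) = 55; (-1)^9 = -1; 1^2 = 1.
Coefficient = 55 · (-1) · 1 = -55.

-55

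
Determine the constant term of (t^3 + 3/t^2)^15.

General term: C(15,j)·(t^3)^j·(3/t^2)^(15-j), with t-exponent 3j − 2(15−j) = 5j − 30.
Set 5j − 30 = 0: j = 6.
C(15,6) = 5005; 1^6 = 1; 3^9 = 19683.
Coefficient = 5005 · 1 · 19683 = 98513415.

98513415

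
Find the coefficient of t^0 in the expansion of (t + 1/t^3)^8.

28

General term: C(8,j)·(t)^j·(1/t^3)^(8-j), with t-exponent 1j − 3(8−j) = 4j − 24.
Set 4j − 24 = 0: j = 6.
C(8,6) = 28; 1^6 = 1; 1^2 = 1.
Coefficient = 28 · 1 · 1 = 28.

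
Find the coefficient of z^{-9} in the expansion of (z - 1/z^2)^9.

84

General term: C(9,j)·(z)^j·(-1/z^2)^(9-j), with z-exponent 1j − 2(9−j) = 3j − 18.
Set 3j − 18 = -9: j = 3.
C(9,3) = 84; 1^3 = 1; (-1)^6 = 1.
Coefficient = 84 · 1 · 1 = 84.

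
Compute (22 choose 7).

C(22,7) = (22·21·20·19·18·17·16) / 7! = 859541760 / 5040 = 170544.

170544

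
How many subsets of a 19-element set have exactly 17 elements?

Choose the 17 positions: C(19,17) = 171.

171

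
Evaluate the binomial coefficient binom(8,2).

28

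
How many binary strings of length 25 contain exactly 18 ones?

480700

Choose the 18 positions: C(25,18) = 480700.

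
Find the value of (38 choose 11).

1203322288

C(38,11) = (38·37·36·35·34·33·32·31·30·29·28) / 11! = 48032775105638400 / 39916800 = 1203322288.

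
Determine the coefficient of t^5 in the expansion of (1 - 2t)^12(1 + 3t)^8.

Coefficient of t^5 = Σ_{j} C(12,j)·(-2)^j·C(8,5-j)·3^(5-j) for j from 0 to 5.
= 13608 + (-136080) + 399168 + (-443520) + 190080 + (-25344) = -2088.

-2088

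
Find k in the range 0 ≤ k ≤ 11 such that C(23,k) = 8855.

C(23,k) increases on 0 ≤ k ≤ 11. C(23,3) = 1771 and C(23,4) = 8855, so k = 4.

4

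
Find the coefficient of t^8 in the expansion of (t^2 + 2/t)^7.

84

General term: C(7,j)·(t^2)^j·(2/t)^(7-j), with t-exponent 2j − 1(7−j) = 3j − 7.
Set 3j − 7 = 8: j = 5.
C(7,5) = 21; 1^5 = 1; 2^2 = 4.
Coefficient = 21 · 1 · 4 = 84.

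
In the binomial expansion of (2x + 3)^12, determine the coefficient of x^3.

34642080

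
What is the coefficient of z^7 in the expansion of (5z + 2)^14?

The general term is C(14,j)·(5z)^j·(2)^(14-j); the z^7 term has j = 7.
C(14,7) = 3432.
Coefficient = C(14,7) · 5^7 · 2^7 = 3432 · 78125 · 128 = 34320000000.

34320000000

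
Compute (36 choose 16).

7307872110

C(36,16) = (36·35·34·33·32·31·30·29·28·27·26·25·24·23·22·21) / 16! = 152901072685905223680000 / 20922789888000 = 7307872110.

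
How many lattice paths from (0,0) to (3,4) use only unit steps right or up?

Each path is a sequence of 7 steps with 3 rights: C(7,3) = 35.

35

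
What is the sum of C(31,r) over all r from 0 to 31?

2147483648

The entries of row 31 sum to 2^31 = 2147483648.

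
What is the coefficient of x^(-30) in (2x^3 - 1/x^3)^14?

364

General term: C(14,j)·(2x^3)^j·(-1/x^3)^(14-j), with x-exponent 3j − 3(14−j) = 6j − 42.
Set 6j − 42 = -30: j = 2.
C(14,2) = 91; 2^2 = 4; (-1)^12 = 1.
Coefficient = 91 · 4 · 1 = 364.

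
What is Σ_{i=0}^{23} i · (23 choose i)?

96468992

Since i·C(23,i) = 23·C(22,i−1), the sum is 23·2^22 = 23·4194304 = 96468992.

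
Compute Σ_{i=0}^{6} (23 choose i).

145499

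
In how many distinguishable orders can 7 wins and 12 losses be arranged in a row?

50388

Choose positions for the wins: C(19,7) = 50388.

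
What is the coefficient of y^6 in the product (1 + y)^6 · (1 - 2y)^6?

141

Coefficient of y^6 = Σ_{j} C(6,j)·1^j·C(6,6-j)·(-2)^(6-j) for j from 0 to 6.
= 64 + (-1152) + 3600 + (-3200) + 900 + (-72) + 1 = 141.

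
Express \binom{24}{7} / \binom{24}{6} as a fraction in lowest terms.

C(n,k+1)/C(n,k) = (n−k)/(k+1) = (24−6)/(6+1) = 18/7.

18/7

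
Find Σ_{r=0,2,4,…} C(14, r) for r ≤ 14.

8192

Half of (1+1)^14 + (1−1)^14 gives the even-index sum: 2^13 = 8192.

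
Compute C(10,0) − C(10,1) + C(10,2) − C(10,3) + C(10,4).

The partial alternating sum Σ_{k=0}^{4} (−1)^k C(10,k) = (−1)^4 C(9,4) = 126.

126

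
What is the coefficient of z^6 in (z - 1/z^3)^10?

General term: C(10,j)·(z)^j·(-1/z^3)^(10-j), with z-exponent 1j − 3(10−j) = 4j − 30.
Set 4j − 30 = 6: j = 9.
C(10,9) = 10; 1^9 = 1; (-1)^1 = -1.
Coefficient = 10 · 1 · (-1) = -10.

-10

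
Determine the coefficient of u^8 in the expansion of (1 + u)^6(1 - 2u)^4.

Coefficient of u^8 = Σ_{j} C(6,j)·1^j·C(4,8-j)·(-2)^(8-j) for j from 4 to 6.
= 240 + (-192) + 24 = 72.

72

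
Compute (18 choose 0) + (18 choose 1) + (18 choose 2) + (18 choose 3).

1 + 18 + 153 + 816 = 988.

988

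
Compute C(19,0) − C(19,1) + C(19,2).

The partial alternating sum Σ_{k=0}^{2} (−1)^k C(19,k) = (−1)^2 C(18,2) = 153.

153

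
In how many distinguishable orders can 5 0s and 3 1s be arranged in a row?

56

Choose positions for the 0s: C(8,5) = 56.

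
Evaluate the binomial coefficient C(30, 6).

C(30,6) = (30·29·28·27·26·25) / 6! = 427518000 / 720 = 593775.

593775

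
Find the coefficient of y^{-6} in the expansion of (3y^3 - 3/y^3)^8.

-367416

General term: C(8,j)·(3y^3)^j·(-3/y^3)^(8-j), with y-exponent 3j − 3(8−j) = 6j − 24.
Set 6j − 24 = -6: j = 3.
C(8,3) = 56; 3^3 = 27; (-3)^5 = -243.
Coefficient = 56 · 27 · (-243) = -367416.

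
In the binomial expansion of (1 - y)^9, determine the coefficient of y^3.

-84

The general term is C(9,j)·(1)^j·(-y)^(9-j); the y^3 term has j = 6.
C(9,6) = 84.
Coefficient = C(9,6) · (-1)^3 = 84 · (-1) = -84.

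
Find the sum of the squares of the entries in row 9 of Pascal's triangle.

48620

By Vandermonde's identity, Σ C(9,r)² = C(18,9) = 48620.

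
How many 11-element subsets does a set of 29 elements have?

C(29,11) = (29·28·27·26·25·24·23·22·21·20·19) / 11! = 1381013105472000 / 39916800 = 34597290.

34597290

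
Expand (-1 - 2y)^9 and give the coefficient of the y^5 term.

The general term is C(9,j)·(-1)^j·(-2y)^(9-j); the y^5 term has j = 4.
C(9,4) = 126.
Coefficient = C(9,4) · (-2)^5 = 126 · (-32) = -4032.

-4032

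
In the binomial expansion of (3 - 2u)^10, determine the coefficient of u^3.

The general term is C(10,j)·(3)^j·(-2u)^(10-j); the u^3 term has j = 7.
C(10,7) = 120.
Coefficient = C(10,7) · 3^7 · (-2)^3 = 120 · 2187 · (-8) = -2099520.

-2099520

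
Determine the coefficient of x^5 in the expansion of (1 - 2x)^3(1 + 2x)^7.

0

Coefficient of x^5 = Σ_{j} C(3,j)·(-2)^j·C(7,5-j)·2^(5-j) for j from 0 to 3.
= 672 + (-3360) + 3360 + (-672) = 0.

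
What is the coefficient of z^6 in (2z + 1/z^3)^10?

General term: C(10,j)·(2z)^j·(1/z^3)^(10-j), with z-exponent 1j − 3(10−j) = 4j − 30.
Set 4j − 30 = 6: j = 9.
C(10,9) = 10; 2^9 = 512; 1^1 = 1.
Coefficient = 10 · 512 · 1 = 5120.

5120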